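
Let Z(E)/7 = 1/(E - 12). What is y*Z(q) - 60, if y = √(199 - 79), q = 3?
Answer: -60 - 14*√30/9 ≈ -68.520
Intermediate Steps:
Z(E) = 7/(-12 + E) (Z(E) = 7/(E - 12) = 7/(-12 + E))
y = 2*√30 (y = √120 = 2*√30 ≈ 10.954)
y*Z(q) - 60 = (2*√30)*(7/(-12 + 3)) - 60 = (2*√30)*(7/(-9)) - 60 = (2*√30)*(7*(-⅑)) - 60 = (2*√30)*(-7/9) - 60 = -14*√30/9 - 60 = -60 - 14*√30/9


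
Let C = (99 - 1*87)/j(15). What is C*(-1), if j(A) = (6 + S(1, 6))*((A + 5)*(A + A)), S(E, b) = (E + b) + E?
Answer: -1/700 ≈ -0.0014286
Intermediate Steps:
S(E, b) = b + 2*E
j(A) = 28*A*(5 + A) (j(A) = (6 + (6 + 2*1))*((A + 5)*(A + A)) = (6 + (6 + 2))*((5 + A)*(2*A)) = (6 + 8)*(2*A*(5 + A)) = 14*(2*A*(5 + A)) = 28*A*(5 + A))
C = 1/700 (C = (99 - 1*87)/((28*15*(5 + 15))) = (99 - 87)/((28*15*20)) = 12/8400 = 12*(1/8400) = 1/700 ≈ 0.0014286)
C*(-1) = (1/700)*(-1) = -1/700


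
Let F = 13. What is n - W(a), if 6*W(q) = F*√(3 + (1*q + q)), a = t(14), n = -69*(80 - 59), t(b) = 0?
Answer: -1449 - 13*√3/6 ≈ -1452.8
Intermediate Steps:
n = -1449 (n = -69*21 = -1449)
a = 0
W(q) = 13*√(3 + 2*q)/6 (W(q) = (13*√(3 + (1*q + q)))/6 = (13*√(3 + (q + q)))/6 = (13*√(3 + 2*q))/6 = 13*√(3 + 2*q)/6)
n - W(a) = -1449 - 13*√(3 + 2*0)/6 = -1449 - 13*√(3 + 0)/6 = -1449 - 13*√3/6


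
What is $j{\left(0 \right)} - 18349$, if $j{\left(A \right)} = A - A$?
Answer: $-18349$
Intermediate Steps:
$j{\left(A \right)} = 0$
$j{\left(0 \right)} - 18349 = 0 - 18349 = -18349$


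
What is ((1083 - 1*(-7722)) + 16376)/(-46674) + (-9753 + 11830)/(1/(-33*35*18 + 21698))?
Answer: 88023218203/46674 ≈ 1.8859e+6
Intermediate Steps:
((1083 - 1*(-7722)) + 16376)/(-46674) + (-9753 + 11830)/(1/(-33*35*18 + 21698)) = ((1083 + 7722) + 16376)*(-1/46674) + 2077/(1/(-1155*18 + 21698)) = (8805 + 16376)*(-1/46674) + 2077/(1/(-20790 + 21698)) = 25181*(-1/46674) + 2077/(1/908) = -25181/46674 + 2077/(1/908) = -25181/46674 + 2077*908 = -25181/46674 + 1885916 = 88023218203/46674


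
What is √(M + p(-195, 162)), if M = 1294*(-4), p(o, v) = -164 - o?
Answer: 7*I*√105 ≈ 71.729*I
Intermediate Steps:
M = -5176
√(M + p(-195, 162)) = √(-5176 + (-164 - 1*(-195))) = √(-5176 + (-164 + 195)) = √(-5176 + 31) = √(-5145) = 7*I*√105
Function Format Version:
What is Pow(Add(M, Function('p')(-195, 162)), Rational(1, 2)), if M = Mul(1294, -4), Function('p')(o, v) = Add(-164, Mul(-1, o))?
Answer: Mul(7, I, Pow(105, Rational(1, 2))) ≈ Mul(71.729, I)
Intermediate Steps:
M = -5176
Pow(Add(M, Function('p')(-195, 162)), Rational(1, 2)) = Pow(Add(-5176, Add(-164, Mul(-1, -195))), Rational(1, 2)) = Pow(Add(-5176, Add(-164, 195)), Rational(1, 2)) = Pow(Add(-5176, 31), Rational(1, 2)) = Pow(-5145, Rational(1, 2)) = Mul(7, I, Pow(105, Rational(1, 2)))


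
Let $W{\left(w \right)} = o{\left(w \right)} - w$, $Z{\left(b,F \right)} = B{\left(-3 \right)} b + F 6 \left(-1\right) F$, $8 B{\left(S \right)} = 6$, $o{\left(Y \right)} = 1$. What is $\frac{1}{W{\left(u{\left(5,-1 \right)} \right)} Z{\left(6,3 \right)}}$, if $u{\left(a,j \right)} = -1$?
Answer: $- \frac{1}{99} \approx -0.010101$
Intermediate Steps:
$B{\left(S \right)} = \frac{3}{4}$ ($B{\left(S \right)} = \frac{1}{8} \cdot 6 = \frac{3}{4}$)
$Z{\left(b,F \right)} = - 6 F^{2} + \frac{3 b}{4}$ ($Z{\left(b,F \right)} = \frac{3 b}{4} + F 6 \left(-1\right) F = \frac{3 b}{4} + 6 F \left(-1\right) F = \frac{3 b}{4} + - 6 F F = \frac{3 b}{4} - 6 F^{2} = - 6 F^{2} + \frac{3 b}{4}$)
$W{\left(w \right)} = 1 - w$
$\frac{1}{W{\left(u{\left(5,-1 \right)} \right)} Z{\left(6,3 \right)}} = \frac{1}{\left(1 - -1\right) \left(- 6 \cdot 3^{2} + \frac{3}{4} \cdot 6\right)} = \frac{1}{\left(1 + 1\right) \left(\left(-6\right) 9 + \frac{9}{2}\right)} = \frac{1}{2 \left(-54 + \frac{9}{2}\right)} = \frac{1}{2 \left(- \frac{99}{2}\right)} = \frac{1}{-99} = - \frac{1}{99}$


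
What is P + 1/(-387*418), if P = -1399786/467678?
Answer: -113219124877/37827199674 ≈ -2.9931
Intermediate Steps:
P = -699893/233839 (P = -1399786*1/467678 = -699893/233839 ≈ -2.9931)
P + 1/(-387*418) = -699893/233839 + 1/(-387*418) = -699893/233839 + 1/(-161766) = -699893/233839 - 1/161766 = -113219124877/37827199674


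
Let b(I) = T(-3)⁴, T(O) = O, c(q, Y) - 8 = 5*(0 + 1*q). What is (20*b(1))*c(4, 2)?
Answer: 45360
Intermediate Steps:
c(q, Y) = 8 + 5*q (c(q, Y) = 8 + 5*(0 + 1*q) = 8 + 5*(0 + q) = 8 + 5*q)
b(I) = 81 (b(I) = (-3)⁴ = 81)
(20*b(1))*c(4, 2) = (20*81)*(8 + 5*4) = 1620*(8 + 20) = 1620*28 = 45360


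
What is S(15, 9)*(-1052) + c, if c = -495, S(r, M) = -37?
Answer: 38429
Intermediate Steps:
S(15, 9)*(-1052) + c = -37*(-1052) - 495 = 38924 - 495 = 38429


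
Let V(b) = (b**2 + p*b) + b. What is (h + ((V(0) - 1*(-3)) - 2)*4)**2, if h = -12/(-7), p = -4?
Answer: 1600/49 ≈ 32.653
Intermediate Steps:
V(b) = b**2 - 3*b (V(b) = (b**2 - 4*b) + b = b**2 - 3*b)
h = 12/7 (h = -12*(-1/7) = 12/7 ≈ 1.7143)
(h + ((V(0) - 1*(-3)) - 2)*4)**2 = (12/7 + ((0*(-3 + 0) - 1*(-3)) - 2)*4)**2 = (12/7 + ((0*(-3) + 3) - 2)*4)**2 = (12/7 + ((0 + 3) - 2)*4)**2 = (12/7 + (3 - 2)*4)**2 = (12/7 + 1*4)**2 = (12/7 + 4)**2 = (40/7)**2 = 1600/49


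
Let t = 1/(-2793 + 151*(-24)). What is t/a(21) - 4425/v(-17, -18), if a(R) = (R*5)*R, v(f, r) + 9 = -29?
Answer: 62611471087/537680430 ≈ 116.45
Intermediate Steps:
v(f, r) = -38 (v(f, r) = -9 - 29 = -38)
a(R) = 5*R² (a(R) = (5*R)*R = 5*R²)
t = -1/6417 (t = 1/(-2793 - 3624) = 1/(-6417) = -1/6417 ≈ -0.00015584)
t/a(21) - 4425/v(-17, -18) = -1/(6417*(5*21²)) - 4425/(-38) = -1/(6417*(5*441)) - 4425*(-1/38) = -1/6417/2205 + 4425/38 = -1/6417*1/2205 + 4425/38 = -1/14149485 + 4425/38 = 62611471087/537680430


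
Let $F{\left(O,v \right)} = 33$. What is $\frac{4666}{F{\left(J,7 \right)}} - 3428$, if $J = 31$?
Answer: $- \frac{108458}{33} \approx -3286.6$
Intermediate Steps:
$\frac{4666}{F{\left(J,7 \right)}} - 3428 = \frac{4666}{33} - 3428 = - \frac{108458}{33}$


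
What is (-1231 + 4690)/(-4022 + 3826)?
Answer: -3459/196 ≈ -17.648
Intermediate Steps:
(-1231 + 4690)/(-4022 + 3826) = 3459/(-196) = 3459*(-1/196) = -3459/196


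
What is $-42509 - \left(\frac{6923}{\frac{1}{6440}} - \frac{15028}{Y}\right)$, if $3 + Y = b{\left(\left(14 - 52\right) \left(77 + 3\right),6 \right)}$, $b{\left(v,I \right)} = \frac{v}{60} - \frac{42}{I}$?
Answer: $- \frac{312388137}{7} \approx -4.4627 \cdot 10^{7}$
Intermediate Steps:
$b{\left(v,I \right)} = - \frac{42}{I} + \frac{v}{60}$ ($b{\left(v,I \right)} = v \frac{1}{60} - \frac{42}{I} = \frac{v}{60} - \frac{42}{I} = - \frac{42}{I} + \frac{v}{60}$)
$Y = - \frac{182}{3}$ ($Y = -3 + \left(- \frac{42}{6} + \frac{\left(14 - 52\right) \left(77 + 3\right)}{60}\right) = -3 + \left(\left(-42\right) \frac{1}{6} + \frac{\left(14 - 52\right) 80}{60}\right) = -3 + \left(-7 + \frac{\left(-38\right) 80}{60}\right) = -3 + \left(-7 + \frac{1}{60} \left(-3040\right)\right) = -3 - \frac{173}{3} = - \frac{182}{3} \approx -60.667$)
$-42509 - \left(\frac{6923}{\frac{1}{6440}} - \frac{15028}{Y}\right) = -42509 - \left(\frac{6923}{\frac{1}{6440}} - \frac{15028}{- \frac{182}{3}}\right) = -42509 - \left(6923 \frac{1}{\frac{1}{6440}} - - \frac{1734}{7}\right) = -42509 - \left(6923 \cdot 6440 + \frac{1734}{7}\right) = -42509 - \left(44584120 + \frac{1734}{7}\right) = -42509 - \frac{312090574}{7} = - \frac{312388137}{7}$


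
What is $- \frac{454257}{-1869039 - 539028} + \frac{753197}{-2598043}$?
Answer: $- \frac{4140977916}{40890598777} \approx -0.10127$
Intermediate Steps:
$- \frac{454257}{-1869039 - 539028} + \frac{753197}{-2598043} = - \frac{454257}{-1869039 - 539028} + 753197 \left(- \frac{1}{2598043}\right) = - \frac{454257}{-2408067} - \frac{753197}{2598043} = \left(-454257\right) \left(- \frac{1}{2408067}\right) - \frac{753197}{2598043} = \frac{2969}{15739} - \frac{753197}{2598043} = - \frac{4140977916}{40890598777}$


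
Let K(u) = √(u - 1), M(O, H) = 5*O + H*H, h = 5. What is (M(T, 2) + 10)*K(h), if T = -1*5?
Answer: -22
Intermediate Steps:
T = -5
M(O, H) = H² + 5*O (M(O, H) = 5*O + H² = H² + 5*O)
K(u) = √(-1 + u)
(M(T, 2) + 10)*K(h) = ((2² + 5*(-5)) + 10)*√(-1 + 5) = ((4 - 25) + 10)*√4 = (-21 + 10)*2 = -11*2 = -22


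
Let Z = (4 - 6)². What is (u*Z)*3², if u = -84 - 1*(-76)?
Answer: -288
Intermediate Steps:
u = -8 (u = -84 + 76 = -8)
Z = 4 (Z = (-2)² = 4)
(u*Z)*3² = -8*4*3² = -32*9 = -288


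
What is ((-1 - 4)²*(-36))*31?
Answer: -27900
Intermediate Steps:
((-1 - 4)²*(-36))*31 = ((-5)²*(-36))*31 = (25*(-36))*31 = -900*31 = -27900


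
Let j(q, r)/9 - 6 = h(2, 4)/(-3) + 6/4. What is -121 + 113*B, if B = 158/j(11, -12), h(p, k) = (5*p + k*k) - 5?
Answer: 34619/9 ≈ 3846.6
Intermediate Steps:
h(p, k) = -5 + k² + 5*p (h(p, k) = (5*p + k²) - 5 = (k² + 5*p) - 5 = -5 + k² + 5*p)
j(q, r) = 9/2 (j(q, r) = 54 + 9*((-5 + 4² + 5*2)/(-3) + 6/4) = 54 + 9*((-5 + 16 + 10)*(-⅓) + 6*(¼)) = 54 + 9*(21*(-⅓) + 3/2) = 54 + 9*(-7 + 3/2) = 54 + 9*(-11/2) = 54 - 99/2 = 9/2)
B = 316/9 (B = 158/(9/2) = 158*(2/9) = 316/9 ≈ 35.111)
-121 + 113*B = -121 + 113*(316/9) = -121 + 35708/9 = 34619/9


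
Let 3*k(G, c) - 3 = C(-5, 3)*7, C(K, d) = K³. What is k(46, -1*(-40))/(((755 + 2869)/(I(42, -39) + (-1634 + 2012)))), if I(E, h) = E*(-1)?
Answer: -12208/453 ≈ -26.949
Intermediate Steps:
I(E, h) = -E
k(G, c) = -872/3 (k(G, c) = 1 + ((-5)³*7)/3 = 1 + (-125*7)/3 = 1 + (⅓)*(-875) = 1 - 875/3 = -872/3)
k(46, -1*(-40))/(((755 + 2869)/(I(42, -39) + (-1634 + 2012)))) = -872*(-1*42 + (-1634 + 2012))/(755 + 2869)/3 = -872/(3*(3624/(-42 + 378))) = -872/(3*(3624/336)) = -872/(3*(3624*(1/336))) = -872/(3*151/14) = -872/3*14/151 = -12208/453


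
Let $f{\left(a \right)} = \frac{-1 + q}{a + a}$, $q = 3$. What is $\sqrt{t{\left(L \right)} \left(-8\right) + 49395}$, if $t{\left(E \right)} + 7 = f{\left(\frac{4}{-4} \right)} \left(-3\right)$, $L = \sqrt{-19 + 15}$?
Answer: $\sqrt{49427} \approx 222.32$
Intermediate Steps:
$f{\left(a \right)} = \frac{1}{a}$ ($f{\left(a \right)} = \frac{-1 + 3}{a + a} = \frac{2}{2 a} = 2 \frac{1}{2 a} = \frac{1}{a}$)
$L = 2 i$ ($L = \sqrt{-4} = 2 i \approx 2.0 i$)
$t{\left(E \right)} = -4$ ($t{\left(E \right)} = -7 + \frac{1}{4 \frac{1}{-4}} \left(-3\right) = -7 + \frac{1}{4 \left(- \frac{1}{4}\right)} \left(-3\right) = -7 + \frac{1}{-1} \left(-3\right) = -7 - -3 = -7 + 3 = -4$)
$\sqrt{t{\left(L \right)} \left(-8\right) + 49395} = \sqrt{\left(-4\right) \left(-8\right) + 49395} = \sqrt{32 + 49395} = \sqrt{49427}$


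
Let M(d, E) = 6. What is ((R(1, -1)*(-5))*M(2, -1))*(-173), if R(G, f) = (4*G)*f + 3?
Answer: -5190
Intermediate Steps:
R(G, f) = 3 + 4*G*f (R(G, f) = 4*G*f + 3 = 3 + 4*G*f)
((R(1, -1)*(-5))*M(2, -1))*(-173) = (((3 + 4*1*(-1))*(-5))*6)*(-173) = (((3 - 4)*(-5))*6)*(-173) = (-1*(-5)*6)*(-173) = (5*6)*(-173) = 30*(-173) = -5190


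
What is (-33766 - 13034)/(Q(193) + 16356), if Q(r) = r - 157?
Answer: -1950/683 ≈ -2.8550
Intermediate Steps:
Q(r) = -157 + r
(-33766 - 13034)/(Q(193) + 16356) = (-33766 - 13034)/((-157 + 193) + 16356) = -46800/(36 + 16356) = -46800/16392 = -46800*1/16392 = -1950/683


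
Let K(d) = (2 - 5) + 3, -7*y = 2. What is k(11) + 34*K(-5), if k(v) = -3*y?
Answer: 6/7 ≈ 0.85714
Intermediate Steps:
y = -2/7 (y = -⅐*2 = -2/7 ≈ -0.28571)
K(d) = 0 (K(d) = -3 + 3 = 0)
k(v) = 6/7 (k(v) = -3*(-2/7) = 6/7)
k(11) + 34*K(-5) = 6/7 + 34*0 = 6/7 + 0 = 6/7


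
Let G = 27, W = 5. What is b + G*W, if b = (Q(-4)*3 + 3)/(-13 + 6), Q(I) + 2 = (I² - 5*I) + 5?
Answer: 825/7 ≈ 117.86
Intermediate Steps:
Q(I) = 3 + I² - 5*I (Q(I) = -2 + ((I² - 5*I) + 5) = -2 + (5 + I² - 5*I) = 3 + I² - 5*I)
b = -120/7 (b = ((3 + (-4)² - 5*(-4))*3 + 3)/(-13 + 6) = ((3 + 16 + 20)*3 + 3)/(-7) = (39*3 + 3)*(-⅐) = (117 + 3)*(-⅐) = 120*(-⅐) = -120/7 ≈ -17.143)
b + G*W = -120/7 + 27*5 = -120/7 + 135 = 825/7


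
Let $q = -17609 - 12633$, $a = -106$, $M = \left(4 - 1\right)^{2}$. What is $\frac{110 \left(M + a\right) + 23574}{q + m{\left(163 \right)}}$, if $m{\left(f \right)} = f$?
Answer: $- \frac{12904}{30079} \approx -0.429$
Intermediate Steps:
$M = 9$ ($M = 3^{2} = 9$)
$q = -30242$ ($q = -17609 - 12633 = -30242$)
$\frac{110 \left(M + a\right) + 23574}{q + m{\left(163 \right)}} = \frac{110 \left(9 - 106\right) + 23574}{-30242 + 163} = \frac{110 \left(-97\right) + 23574}{-30079} = \left(-10670 + 23574\right) \left(- \frac{1}{30079}\right) = 12904 \left(- \frac{1}{30079}\right) = - \frac{12904}{30079}$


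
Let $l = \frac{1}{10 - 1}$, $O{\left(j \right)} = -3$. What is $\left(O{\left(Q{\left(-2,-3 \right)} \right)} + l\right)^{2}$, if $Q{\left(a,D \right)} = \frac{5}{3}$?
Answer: $\frac{676}{81} \approx 8.3457$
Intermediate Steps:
$Q{\left(a,D \right)} = \frac{5}{3}$ ($Q{\left(a,D \right)} = 5 \cdot \frac{1}{3} = \frac{5}{3}$)
$l = \frac{1}{9} \approx 0.11111$
$\left(O{\left(Q{\left(-2,-3 \right)} \right)} + l\right)^{2} = \left(-3 + \frac{1}{9}\right)^{2} = \left(- \frac{26}{9}\right)^{2} = \frac{676}{81}$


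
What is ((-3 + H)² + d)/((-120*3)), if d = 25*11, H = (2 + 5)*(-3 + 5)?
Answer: -11/10 ≈ -1.1000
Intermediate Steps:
H = 14 (H = 7*2 = 14)
d = 275
((-3 + H)² + d)/((-120*3)) = ((-3 + 14)² + 275)/((-120*3)) = (11² + 275)/(-360) = (121 + 275)*(-1/360) = 396*(-1/360) = -11/10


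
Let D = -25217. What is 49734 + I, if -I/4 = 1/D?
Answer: 1254142282/25217 ≈ 49734.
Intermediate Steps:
I = 4/25217 (I = -4/(-25217) = -4*(-1/25217) = 4/25217 ≈ 0.00015862)
49734 + I = 49734 + 4/25217 = 1254142282/25217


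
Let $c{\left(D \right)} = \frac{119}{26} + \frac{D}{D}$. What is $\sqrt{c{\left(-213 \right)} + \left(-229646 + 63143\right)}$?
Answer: $\frac{i \sqrt{112552258}}{26} \approx 408.04 i$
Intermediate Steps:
$c{\left(D \right)} = \frac{145}{26}$ ($c{\left(D \right)} = 119 \cdot \frac{1}{26} + 1 = \frac{119}{26} + 1 = \frac{145}{26}$)
$\sqrt{c{\left(-213 \right)} + \left(-229646 + 63143\right)} = \sqrt{\frac{145}{26} + \left(-229646 + 63143\right)} = \sqrt{\frac{145}{26} - 166503} = \sqrt{- \frac{4328933}{26}} = \frac{i \sqrt{112552258}}{26}$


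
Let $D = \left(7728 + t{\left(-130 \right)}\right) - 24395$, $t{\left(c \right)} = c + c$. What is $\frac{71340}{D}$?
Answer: $- \frac{71340}{16927} \approx -4.2146$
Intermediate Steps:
$t{\left(c \right)} = 2 c$
$D = -16927$ ($D = \left(7728 + 2 \left(-130\right)\right) - 24395 = \left(7728 - 260\right) - 24395 = 7468 - 24395 = -16927$)
$\frac{71340}{D} = \frac{71340}{-16927} = 71340 \left(- \frac{1}{16927}\right) = - \frac{71340}{16927}$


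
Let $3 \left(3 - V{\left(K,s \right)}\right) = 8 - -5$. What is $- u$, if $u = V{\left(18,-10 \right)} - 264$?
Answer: $\frac{796}{3} \approx 265.33$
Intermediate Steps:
$V{\left(K,s \right)} = - \frac{4}{3}$ ($V{\left(K,s \right)} = 3 - \frac{8 - -5}{3} = 3 - \frac{8 + 5}{3} = 3 - \frac{13}{3} = - \frac{4}{3}$)
$u = - \frac{796}{3}$ ($u = - \frac{4}{3} - 264 = - \frac{796}{3} \approx -265.33$)
$- u = \left(-1\right) \left(- \frac{796}{3}\right) = \frac{796}{3}$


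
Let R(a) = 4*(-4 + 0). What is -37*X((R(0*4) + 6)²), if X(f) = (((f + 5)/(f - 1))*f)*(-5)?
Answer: 647500/33 ≈ 19621.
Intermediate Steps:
R(a) = -16 (R(a) = 4*(-4) = -16)
X(f) = -5*f*(5 + f)/(-1 + f) (X(f) = (((5 + f)/(-1 + f))*f)*(-5) = (f*(5 + f)/(-1 + f))*(-5) = -5*f*(5 + f)/(-1 + f))
-37*X((R(0*4) + 6)²) = -(-185)*(-16 + 6)²*(5 + (-16 + 6)²)/(-1 + (-16 + 6)²) = -(-185)*(-10)²*(5 + (-10)²)/(-1 + (-10)²) = -(-185)*100*(5 + 100)/(-1 + 100) = -(-185)*100*105/99 = -37*(-17500/33) = 647500/33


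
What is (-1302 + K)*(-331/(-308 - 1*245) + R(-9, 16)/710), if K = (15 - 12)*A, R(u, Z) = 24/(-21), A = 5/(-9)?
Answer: -152775393/196315 ≈ -778.22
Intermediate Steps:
A = -5/9 (A = 5*(-⅑) = -5/9 ≈ -0.55556)
R(u, Z) = -8/7 (R(u, Z) = 24*(-1/21) = -8/7)
K = -5/3 (K = (15 - 12)*(-5/9) = 3*(-5/9) = -5/3 ≈ -1.6667)
(-1302 + K)*(-331/(-308 - 1*245) + R(-9, 16)/710) = (-1302 - 5/3)*(-331/(-308 - 1*245) - 8/7/710) = -3911*(-331/(-308 - 245) - 8/7*1/710)/3 = -3911*(-331/(-553) - 4/2485)/3 = -3911*(-331*(-1/553) - 4/2485)/3 = -3911*(331/553 - 4/2485)/3 = -3911/3*117189/196315 = -152775393/196315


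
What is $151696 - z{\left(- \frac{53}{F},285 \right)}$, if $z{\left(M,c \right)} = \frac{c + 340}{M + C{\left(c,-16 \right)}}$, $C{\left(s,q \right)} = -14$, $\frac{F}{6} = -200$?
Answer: $\frac{2541202912}{16747} \approx 1.5174 \cdot 10^{5}$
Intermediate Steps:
$F = -1200$ ($F = 6 \left(-200\right) = -1200$)
$z{\left(M,c \right)} = \frac{340 + c}{-14 + M}$ ($z{\left(M,c \right)} = \frac{c + 340}{M - 14} = \frac{340 + c}{-14 + M}$)
$151696 - z{\left(- \frac{53}{F},285 \right)} = 151696 - \frac{340 + 285}{-14 - \frac{53}{-1200}} = 151696 - \frac{1}{-14 - - \frac{53}{1200}} \cdot 625 = 151696 - \frac{1}{-14 + \frac{53}{1200}} \cdot 625 = 151696 - \frac{1}{- \frac{16747}{1200}} \cdot 625 = 151696 - \left(- \frac{1200}{16747}\right) 625 = 151696 - - \frac{750000}{16747} = 151696 + \frac{750000}{16747} = \frac{2541202912}{16747}$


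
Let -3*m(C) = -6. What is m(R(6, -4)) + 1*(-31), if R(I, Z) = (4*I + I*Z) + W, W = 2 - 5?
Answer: -29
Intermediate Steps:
W = -3
R(I, Z) = -3 + 4*I + I*Z (R(I, Z) = (4*I + I*Z) - 3 = -3 + 4*I + I*Z)
m(C) = 2 (m(C) = -1/3*(-6) = 2)
m(R(6, -4)) + 1*(-31) = 2 + 1*(-31) = 2 - 31 = -29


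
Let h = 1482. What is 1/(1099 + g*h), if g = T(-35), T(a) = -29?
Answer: -1/41879 ≈ -2.3878e-5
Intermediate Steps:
g = -29
1/(1099 + g*h) = 1/(1099 - 29*1482) = 1/(1099 - 42978) = 1/(-41879) = -1/41879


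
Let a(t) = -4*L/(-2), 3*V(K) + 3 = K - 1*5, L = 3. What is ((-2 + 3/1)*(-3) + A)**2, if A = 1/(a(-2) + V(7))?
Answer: 2304/289 ≈ 7.9723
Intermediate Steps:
V(K) = -8/3 + K/3 (V(K) = -1 + (K - 1*5)/3 = -1 + (K - 5)/3 = -1 + (-5 + K)/3 = -1 + (-5/3 + K/3) = -8/3 + K/3)
a(t) = 6 (a(t) = -4*3/(-2) = -12*(-1/2) = 6)
A = 3/17 (A = 1/(6 + (-8/3 + (1/3)*7)) = 1/(6 + (-8/3 + 7/3)) = 1/(6 - 1/3) = 1/(17/3) = 3/17 ≈ 0.17647)
((-2 + 3/1)*(-3) + A)**2 = ((-2 + 3/1)*(-3) + 3/17)**2 = ((-2 + 3*1)*(-3) + 3/17)**2 = ((-2 + 3)*(-3) + 3/17)**2 = (1*(-3) + 3/17)**2 = (-3 + 3/17)**2 = (-48/17)**2 = 2304/289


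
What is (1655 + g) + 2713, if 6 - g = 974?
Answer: 3400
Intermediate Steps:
g = -968 (g = 6 - 1*974 = 6 - 974 = -968)
(1655 + g) + 2713 = (1655 - 968) + 2713 = 687 + 2713 = 3400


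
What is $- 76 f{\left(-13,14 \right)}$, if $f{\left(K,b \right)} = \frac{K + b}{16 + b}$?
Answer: $- \frac{38}{15} \approx -2.5333$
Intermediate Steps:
$f{\left(K,b \right)} = \frac{K + b}{16 + b}$
$- 76 f{\left(-13,14 \right)} = - 76 \frac{-13 + 14}{16 + 14} = - 76 \cdot \frac{1}{30} \cdot 1 = \left(-76\right) \frac{1}{30} = - \frac{38}{15}$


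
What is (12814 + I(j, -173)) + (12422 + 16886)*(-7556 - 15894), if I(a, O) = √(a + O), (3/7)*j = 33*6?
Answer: -687259769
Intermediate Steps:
j = 462 (j = 7*(33*6)/3 = (7/3)*198 = 462)
I(a, O) = √(O + a)
(12814 + I(j, -173)) + (12422 + 16886)*(-7556 - 15894) = (12814 + √(-173 + 462)) + (12422 + 16886)*(-7556 - 15894) = (12814 + √289) + 29308*(-23450) = (12814 + 17) - 687272600 = 12831 - 687272600 = -687259769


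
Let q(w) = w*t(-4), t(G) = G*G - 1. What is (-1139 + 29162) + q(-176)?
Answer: 25383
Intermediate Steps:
t(G) = -1 + G² (t(G) = G² - 1 = -1 + G²)
q(w) = 15*w (q(w) = w*(-1 + (-4)²) = w*(-1 + 16) = w*15 = 15*w)
(-1139 + 29162) + q(-176) = (-1139 + 29162) + 15*(-176) = 28023 - 2640 = 25383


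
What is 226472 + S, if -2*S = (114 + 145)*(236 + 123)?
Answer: 359963/2 ≈ 1.7998e+5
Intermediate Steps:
S = -92981/2 (S = -(114 + 145)*(236 + 123)/2 = -259*359/2 = -½*92981 = -92981/2 ≈ -46491.)
226472 + S = 226472 - 92981/2 = 359963/2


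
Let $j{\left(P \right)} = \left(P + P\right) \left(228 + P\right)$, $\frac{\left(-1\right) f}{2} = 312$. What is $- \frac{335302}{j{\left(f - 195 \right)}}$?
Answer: $- \frac{167651}{484029} \approx -0.34637$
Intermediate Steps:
$f = -624$ ($f = \left(-2\right) 312 = -624$)
$j{\left(P \right)} = 2 P \left(228 + P\right)$
$- \frac{335302}{j{\left(f - 195 \right)}} = - \frac{335302}{2 \left(-624 - 195\right) \left(228 - 819\right)} = - \frac{335302}{2 \left(-819\right) \left(228 - 819\right)} = - \frac{335302}{2 \left(-819\right) \left(-591\right)} = - \frac{335302}{968058} = \left(-335302\right) \frac{1}{968058} = - \frac{167651}{484029}$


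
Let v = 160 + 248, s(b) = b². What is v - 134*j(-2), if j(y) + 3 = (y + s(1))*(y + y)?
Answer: 274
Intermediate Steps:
v = 408
j(y) = -3 + 2*y*(1 + y) (j(y) = -3 + (y + 1²)*(y + y) = -3 + (y + 1)*(2*y) = -3 + (1 + y)*(2*y) = -3 + 2*y*(1 + y))
v - 134*j(-2) = 408 - 134*(-3 + 2*(-2) + 2*(-2)²) = 408 - 134*(-3 - 4 + 2*4) = 408 - 134*(-3 - 4 + 8) = 408 - 134*1 = 408 - 134 = 274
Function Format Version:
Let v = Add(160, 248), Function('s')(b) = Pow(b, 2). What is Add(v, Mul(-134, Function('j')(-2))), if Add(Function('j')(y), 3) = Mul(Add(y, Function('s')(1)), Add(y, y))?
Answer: 274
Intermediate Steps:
v = 408
Function('j')(y) = Add(-3, Mul(2, y, Add(1, y))) (Function('j')(y) = Add(-3, Mul(Add(y, Pow(1, 2)), Add(y, y))) = Add(-3, Mul(Add(y, 1), Mul(2, y))) = Add(-3, Mul(Add(1, y), Mul(2, y))) = Add(-3, Mul(2, y, Add(1, y))))
Add(v, Mul(-134, Function('j')(-2))) = Add(408, Mul(-134, Add(-3, Mul(2, -2), Mul(2, Pow(-2, 2))))) = Add(408, Mul(-134, Add(-3, -4, Mul(2, 4)))) = Add(408, Mul(-134, Add(-3, -4, 8))) = Add(408, Mul(-134, 1)) = Add(408, -134) = 274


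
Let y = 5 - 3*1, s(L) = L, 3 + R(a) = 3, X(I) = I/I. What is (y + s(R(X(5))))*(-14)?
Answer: -28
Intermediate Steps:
X(I) = 1
R(a) = 0 (R(a) = -3 + 3 = 0)
y = 2 (y = 5 - 3 = 2)
(y + s(R(X(5))))*(-14) = (2 + 0)*(-14) = 2*(-14) = -28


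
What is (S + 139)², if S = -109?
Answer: 900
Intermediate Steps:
(S + 139)² = (-109 + 139)² = 30² = 900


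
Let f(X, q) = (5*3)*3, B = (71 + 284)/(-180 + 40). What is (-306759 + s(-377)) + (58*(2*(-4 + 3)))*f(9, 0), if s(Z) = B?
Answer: -8735483/28 ≈ -3.1198e+5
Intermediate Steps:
B = -71/28 (B = 355/(-140) = 355*(-1/140) = -71/28 ≈ -2.5357)
f(X, q) = 45 (f(X, q) = 15*3 = 45)
s(Z) = -71/28
(-306759 + s(-377)) + (58*(2*(-4 + 3)))*f(9, 0) = (-306759 - 71/28) + (58*(2*(-4 + 3)))*45 = -8589323/28 + (58*(2*(-1)))*45 = -8589323/28 + (58*(-2))*45 = -8589323/28 - 116*45 = -8589323/28 - 5220 = -8735483/28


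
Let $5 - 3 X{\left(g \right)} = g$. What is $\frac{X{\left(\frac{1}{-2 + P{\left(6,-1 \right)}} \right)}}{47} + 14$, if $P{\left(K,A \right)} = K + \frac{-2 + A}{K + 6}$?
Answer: $\frac{29681}{2115} \approx 14.034$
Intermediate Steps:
$P{\left(K,A \right)} = K + \frac{-2 + A}{6 + K}$
$X{\left(g \right)} = \frac{5}{3} - \frac{g}{3}$
$\frac{X{\left(\frac{1}{-2 + P{\left(6,-1 \right)}} \right)}}{47} + 14 = \frac{\frac{5}{3} - \frac{1}{3 \left(-2 + \frac{-2 - 1 + 6^{2} + 6 \cdot 6}{6 + 6}\right)}}{47} + 14 = \left(\frac{5}{3} - \frac{1}{3 \left(-2 + \frac{-2 - 1 + 36 + 36}{12}\right)}\right) \frac{1}{47} + 14 = \left(\frac{5}{3} - \frac{1}{3 \left(-2 + \frac{1}{12} \cdot 69\right)}\right) \frac{1}{47} + 14 = \left(\frac{5}{3} - \frac{1}{3 \left(-2 + \frac{23}{4}\right)}\right) \frac{1}{47} + 14 = \left(\frac{5}{3} - \frac{1}{3 \cdot \frac{15}{4}}\right) \frac{1}{47} + 14 = \left(\frac{5}{3} - \frac{4}{45}\right) \frac{1}{47} + 14 = \frac{71}{45} \cdot \frac{1}{47} + 14 = \frac{71}{2115} + 14 = \frac{29681}{2115}$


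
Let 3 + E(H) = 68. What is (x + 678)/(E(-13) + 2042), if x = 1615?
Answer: 2293/2107 ≈ 1.0883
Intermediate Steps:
E(H) = 65 (E(H) = -3 + 68 = 65)
(x + 678)/(E(-13) + 2042) = (1615 + 678)/(65 + 2042) = 2293/2107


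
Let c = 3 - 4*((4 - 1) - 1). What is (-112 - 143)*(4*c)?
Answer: 5100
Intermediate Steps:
c = -5 (c = 3 - 4*(3 - 1) = 3 - 4*2 = 3 - 8 = -5)
(-112 - 143)*(4*c) = (-112 - 143)*(4*(-5)) = -255*(-20) = 5100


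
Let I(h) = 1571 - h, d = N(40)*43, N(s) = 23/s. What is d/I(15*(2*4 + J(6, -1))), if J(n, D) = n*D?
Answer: 43/2680 ≈ 0.016045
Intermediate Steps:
J(n, D) = D*n
d = 989/40 (d = (23/40)*43 = 989/40 ≈ 24.725)
d/I(15*(2*4 + J(6, -1))) = 989/(40*(1571 - 15*(2*4 - 1*6))) = 989/(40*(1571 - 15*(8 - 6))) = 989/(40*(1571 - 15*2)) = 989/(40*(1571 - 1*30)) = 989/(40*(1571 - 30)) = (989/40)/1541 = (989/40)*(1/1541) = 43/2680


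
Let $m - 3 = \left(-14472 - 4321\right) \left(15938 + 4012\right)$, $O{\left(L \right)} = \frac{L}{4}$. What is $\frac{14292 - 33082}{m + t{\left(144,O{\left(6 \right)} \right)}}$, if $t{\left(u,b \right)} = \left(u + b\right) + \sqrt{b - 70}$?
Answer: $\frac{28179002344740}{562260629971202683} + \frac{37580 i \sqrt{274}}{562260629971202683} \approx 5.0117 \cdot 10^{-5} + 1.1064 \cdot 10^{-12} i$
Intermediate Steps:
$O{\left(L \right)} = \frac{L}{4}$ ($O{\left(L \right)} = L \frac{1}{4} = \frac{L}{4}$)
$t{\left(u,b \right)} = b + u + \sqrt{-70 + b}$ ($t{\left(u,b \right)} = \left(b + u\right) + \sqrt{-70 + b} = b + u + \sqrt{-70 + b}$)
$m = -374920347$ ($m = 3 + \left(-14472 - 4321\right) \left(15938 + 4012\right) = 3 - 374920350 = -374920347$)
$\frac{14292 - 33082}{m + t{\left(144,O{\left(6 \right)} \right)}} = \frac{14292 - 33082}{-374920347 + \left(\frac{1}{4} \cdot 6 + 144 + \sqrt{-70 + \frac{1}{4} \cdot 6}\right)} = - \frac{18790}{-374920347 + \left(\frac{3}{2} + 144 + \sqrt{-70 + \frac{3}{2}}\right)} = - \frac{18790}{-374920347 + \left(\frac{3}{2} + 144 + \sqrt{- \frac{137}{2}}\right)} = - \frac{18790}{-374920347 + \left(\frac{3}{2} + 144 + \frac{i \sqrt{274}}{2}\right)} = - \frac{18790}{-374920347 + \left(\frac{291}{2} + \frac{i \sqrt{274}}{2}\right)} = - \frac{18790}{- \frac{749840403}{2} + \frac{i \sqrt{274}}{2}}$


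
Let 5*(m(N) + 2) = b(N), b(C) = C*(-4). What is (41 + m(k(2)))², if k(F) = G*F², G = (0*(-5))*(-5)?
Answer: 1521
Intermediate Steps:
G = 0 (G = 0*(-5) = 0)
k(F) = 0 (k(F) = 0*F² = 0)
b(C) = -4*C
m(N) = -2 - 4*N/5 (m(N) = -2 + (-4*N)/5 = -2 - 4*N/5)
(41 + m(k(2)))² = (41 + (-2 - ⅘*0))² = (41 + (-2 + 0))² = (41 - 2)² = 39² = 1521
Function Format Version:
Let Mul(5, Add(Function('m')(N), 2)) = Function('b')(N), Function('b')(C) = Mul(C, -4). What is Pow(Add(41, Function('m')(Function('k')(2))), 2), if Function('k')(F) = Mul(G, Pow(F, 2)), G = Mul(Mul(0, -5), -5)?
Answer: 1521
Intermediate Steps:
G = 0 (G = Mul(0, -5) = 0)
Function('k')(F) = 0 (Function('k')(F) = Mul(0, Pow(F, 2)) = 0)
Function('b')(C) = Mul(-4, C)
Function('m')(N) = Add(-2, Mul(Rational(-4, 5), N)) (Function('m')(N) = Add(-2, Mul(Rational(1, 5), Mul(-4, N))) = Add(-2, Mul(Rational(-4, 5), N)))
Pow(Add(41, Function('m')(Function('k')(2))), 2) = Pow(Add(41, Add(-2, Mul(Rational(-4, 5), 0))), 2) = Pow(Add(41, Add(-2, 0)), 2) = Pow(Add(41, -2), 2) = Pow(39, 2) = 1521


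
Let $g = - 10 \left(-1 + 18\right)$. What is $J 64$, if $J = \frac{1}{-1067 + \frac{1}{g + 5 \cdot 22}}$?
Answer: $- \frac{3840}{64021} \approx -0.05998$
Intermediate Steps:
$g = -170$ ($g = \left(-10\right) 17 = -170$)
$J = - \frac{60}{64021}$ ($J = \frac{1}{-1067 + \frac{1}{-170 + 5 \cdot 22}} = \frac{1}{-1067 + \frac{1}{-170 + 110}} = \frac{1}{-1067 + \frac{1}{-60}} = \frac{1}{-1067 - \frac{1}{60}} = \frac{1}{- \frac{64021}{60}} = - \frac{60}{64021} \approx -0.00093719$)
$J 64 = \left(- \frac{60}{64021}\right) 64 = - \frac{3840}{64021}$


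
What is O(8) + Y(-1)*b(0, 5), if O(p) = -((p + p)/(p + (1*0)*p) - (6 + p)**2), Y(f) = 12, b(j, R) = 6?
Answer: 266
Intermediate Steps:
O(p) = -2 + (6 + p)**2 (O(p) = -((2*p)/(p + 0*p) - (6 + p)**2) = -((2*p)/(p + 0) - (6 + p)**2) = -((2*p)/p - (6 + p)**2) = -(2 - (6 + p)**2) = -2 + (6 + p)**2)
O(8) + Y(-1)*b(0, 5) = (-2 + (6 + 8)**2) + 12*6 = (-2 + 14**2) + 72 = (-2 + 196) + 72 = 194 + 72 = 266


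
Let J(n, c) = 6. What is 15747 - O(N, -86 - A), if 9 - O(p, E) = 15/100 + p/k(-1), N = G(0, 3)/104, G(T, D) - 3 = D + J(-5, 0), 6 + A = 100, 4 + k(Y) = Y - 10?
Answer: 4091917/260 ≈ 15738.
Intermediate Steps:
k(Y) = -14 + Y (k(Y) = -4 + (Y - 10) = -4 + (-10 + Y) = -14 + Y)
A = 94 (A = -6 + 100 = 94)
G(T, D) = 9 + D (G(T, D) = 3 + (D + 6) = 3 + (6 + D) = 9 + D)
N = 3/26 (N = (9 + 3)/104 = 12*(1/104) = 3/26 ≈ 0.11538)
O(p, E) = 177/20 + p/15 (O(p, E) = 9 - (15/100 + p/(-14 - 1)) = 9 - (15*(1/100) + p/(-15)) = 9 - (3/20 + p*(-1/15)) = 9 - (3/20 - p/15) = 9 + (-3/20 + p/15) = 177/20 + p/15)
15747 - O(N, -86 - A) = 15747 - (177/20 + (1/15)*(3/26)) = 15747 - (177/20 + 1/130) = 15747 - 1*2303/260 = 15747 - 2303/260 = 4091917/260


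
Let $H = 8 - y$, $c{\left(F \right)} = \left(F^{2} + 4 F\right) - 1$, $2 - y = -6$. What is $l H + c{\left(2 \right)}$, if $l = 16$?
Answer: $11$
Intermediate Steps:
$y = 8$ ($y = 2 - -6 = 2 + 6 = 8$)
$c{\left(F \right)} = -1 + F^{2} + 4 F$
$H = 0$ ($H = 8 - 8 = 0$)
$l H + c{\left(2 \right)} = 16 \cdot 0 + \left(-1 + 2^{2} + 4 \cdot 2\right) = 0 + \left(-1 + 4 + 8\right) = 0 + 11 = 11$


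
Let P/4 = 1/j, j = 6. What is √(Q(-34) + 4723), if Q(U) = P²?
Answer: √42511/3 ≈ 68.727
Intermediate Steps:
P = ⅔ (P = 4/6 = 4*(⅙) = ⅔ ≈ 0.66667)
Q(U) = 4/9 (Q(U) = (⅔)² = 4/9)
√(Q(-34) + 4723) = √(4/9 + 4723) = √(42511/9) = √42511/3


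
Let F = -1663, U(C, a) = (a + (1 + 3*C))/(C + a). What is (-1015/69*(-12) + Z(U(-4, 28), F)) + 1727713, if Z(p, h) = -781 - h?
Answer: 39761745/23 ≈ 1.7288e+6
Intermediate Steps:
U(C, a) = (1 + a + 3*C)/(C + a)
(-1015/69*(-12) + Z(U(-4, 28), F)) + 1727713 = (-1015/69*(-12) + (-781 - 1*(-1663))) + 1727713 = (-1015/69*(-12) + (-781 + 1663)) + 1727713 = (-29*35/69*(-12) + 882) + 1727713 = (-1015/69*(-12) + 882) + 1727713 = (4060/23 + 882) + 1727713 = 24346/23 + 1727713 = 39761745/23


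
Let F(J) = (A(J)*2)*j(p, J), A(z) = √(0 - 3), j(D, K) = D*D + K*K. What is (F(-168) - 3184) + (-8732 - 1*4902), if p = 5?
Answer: -16818 + 56498*I*√3 ≈ -16818.0 + 97857.0*I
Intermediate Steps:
j(D, K) = D² + K²
A(z) = I*√3 (A(z) = √(-3) = I*√3)
F(J) = 2*I*√3*(25 + J²) (F(J) = ((I*√3)*2)*(5² + J²) = (2*I*√3)*(25 + J²) = 2*I*√3*(25 + J²))
(F(-168) - 3184) + (-8732 - 1*4902) = (2*I*√3*(25 + (-168)²) - 3184) + (-8732 - 1*4902) = (2*I*√3*(25 + 28224) - 3184) + (-8732 - 4902) = (2*I*√3*28249 - 3184) - 13634 = (56498*I*√3 - 3184) - 13634 = (-3184 + 56498*I*√3) - 13634 = -16818 + 56498*I*√3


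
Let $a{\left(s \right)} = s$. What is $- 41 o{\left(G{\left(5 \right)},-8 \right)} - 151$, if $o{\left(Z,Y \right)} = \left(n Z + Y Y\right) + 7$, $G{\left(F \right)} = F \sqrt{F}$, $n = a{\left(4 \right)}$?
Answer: $-3062 - 820 \sqrt{5} \approx -4895.6$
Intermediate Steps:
$n = 4$
$G{\left(F \right)} = F^{\frac{3}{2}}$
$o{\left(Z,Y \right)} = 7 + Y^{2} + 4 Z$ ($o{\left(Z,Y \right)} = \left(4 Z + Y Y\right) + 7 = \left(4 Z + Y^{2}\right) + 7 = \left(Y^{2} + 4 Z\right) + 7 = 7 + Y^{2} + 4 Z$)
$- 41 o{\left(G{\left(5 \right)},-8 \right)} - 151 = - 41 \left(7 + \left(-8\right)^{2} + 4 \cdot 5^{\frac{3}{2}}\right) - 151 = - 41 \left(7 + 64 + 4 \cdot 5 \sqrt{5}\right) - 151 = - 41 \left(7 + 64 + 20 \sqrt{5}\right) - 151 = - 41 \left(71 + 20 \sqrt{5}\right) - 151 = \left(-2911 - 820 \sqrt{5}\right) - 151 = -3062 - 820 \sqrt{5}$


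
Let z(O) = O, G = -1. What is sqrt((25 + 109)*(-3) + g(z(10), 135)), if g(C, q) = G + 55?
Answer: 2*I*sqrt(87) ≈ 18.655*I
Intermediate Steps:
g(C, q) = 54 (g(C, q) = -1 + 55 = 54)
sqrt((25 + 109)*(-3) + g(z(10), 135)) = sqrt((25 + 109)*(-3) + 54) = sqrt(134*(-3) + 54) = sqrt(-402 + 54) = sqrt(-348) = 2*I*sqrt(87)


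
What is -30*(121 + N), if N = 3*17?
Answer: -5160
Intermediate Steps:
N = 51
-30*(121 + N) = -30*(121 + 51) = -30*172 = -5160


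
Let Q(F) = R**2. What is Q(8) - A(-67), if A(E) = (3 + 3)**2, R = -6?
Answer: 0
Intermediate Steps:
A(E) = 36 (A(E) = 6**2 = 36)
Q(F) = 36 (Q(F) = (-6)**2 = 36)
Q(8) - A(-67) = 36 - 1*36 = 36 - 36 = 0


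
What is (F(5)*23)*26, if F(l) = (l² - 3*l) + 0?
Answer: 5980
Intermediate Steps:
F(l) = l² - 3*l
(F(5)*23)*26 = ((5*(-3 + 5))*23)*26 = ((5*2)*23)*26 = (10*23)*26 = 230*26 = 5980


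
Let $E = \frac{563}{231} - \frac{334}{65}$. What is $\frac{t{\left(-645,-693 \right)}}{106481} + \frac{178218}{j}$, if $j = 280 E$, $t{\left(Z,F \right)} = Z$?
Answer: $- \frac{4070634861261}{17275051516} \approx -235.64$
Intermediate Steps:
$E = - \frac{40559}{15015}$ ($E = 563 \cdot \frac{1}{231} - \frac{334}{65} = \frac{563}{231} - \frac{334}{65} = - \frac{40559}{15015} \approx -2.7012$)
$j = - \frac{324472}{429}$ ($j = 280 \left(- \frac{40559}{15015}\right) = - \frac{324472}{429} \approx -756.34$)
$\frac{t{\left(-645,-693 \right)}}{106481} + \frac{178218}{j} = - \frac{645}{106481} + \frac{178218}{- \frac{324472}{429}} = \left(-645\right) \frac{1}{106481} + 178218 \left(- \frac{429}{324472}\right) = - \frac{645}{106481} - \frac{38227761}{162236} = - \frac{4070634861261}{17275051516}$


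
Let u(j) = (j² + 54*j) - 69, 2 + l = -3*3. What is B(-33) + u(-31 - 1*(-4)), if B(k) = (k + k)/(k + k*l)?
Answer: -3991/5 ≈ -798.20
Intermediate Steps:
l = -11 (l = -2 - 3*3 = -2 - 9 = -11)
u(j) = -69 + j² + 54*j
B(k) = -⅕ (B(k) = (k + k)/(k + k*(-11)) = (2*k)/(k - 11*k) = (2*k)/((-10*k)) = (2*k)*(-1/(10*k)) = -⅕)
B(-33) + u(-31 - 1*(-4)) = -⅕ + (-69 + (-31 - 1*(-4))² + 54*(-31 - 1*(-4))) = -⅕ + (-69 + (-31 + 4)² + 54*(-31 + 4)) = -⅕ + (-69 + (-27)² + 54*(-27)) = -⅕ + (-69 + 729 - 1458) = -⅕ - 798 = -3991/5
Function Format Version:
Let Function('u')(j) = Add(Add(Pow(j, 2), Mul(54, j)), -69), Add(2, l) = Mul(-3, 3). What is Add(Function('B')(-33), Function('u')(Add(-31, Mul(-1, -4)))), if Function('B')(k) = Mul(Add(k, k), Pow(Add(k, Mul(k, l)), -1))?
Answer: Rational(-3991, 5) ≈ -798.20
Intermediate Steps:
l = -11 (l = Add(-2, Mul(-3, 3)) = Add(-2, -9) = -11)
Function('u')(j) = Add(-69, Pow(j, 2), Mul(54, j))
Function('B')(k) = Rational(-1, 5) (Function('B')(k) = Mul(Add(k, k), Pow(Add(k, Mul(k, -11)), -1)) = Mul(Mul(2, k), Pow(Add(k, Mul(-11, k)), -1)) = Mul(Mul(2, k), Pow(Mul(-10, k), -1)) = Mul(Mul(2, k), Mul(Rational(-1, 10), Pow(k, -1))) = Rational(-1, 5))
Add(Function('B')(-33), Function('u')(Add(-31, Mul(-1, -4)))) = Add(Rational(-1, 5), Add(-69, Pow(Add(-31, Mul(-1, -4)), 2), Mul(54, Add(-31, Mul(-1, -4))))) = Add(Rational(-1, 5), Add(-69, Pow(Add(-31, 4), 2), Mul(54, Add(-31, 4)))) = Add(Rational(-1, 5), Add(-69, Pow(-27, 2), Mul(54, -27))) = Add(Rational(-1, 5), Add(-69, 729, -1458)) = Add(Rational(-1, 5), -798) = Rational(-3991, 5)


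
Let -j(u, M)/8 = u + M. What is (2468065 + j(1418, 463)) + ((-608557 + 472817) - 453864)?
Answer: 1863413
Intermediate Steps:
j(u, M) = -8*M - 8*u (j(u, M) = -8*(u + M) = -8*(M + u) = -8*M - 8*u)
(2468065 + j(1418, 463)) + ((-608557 + 472817) - 453864) = (2468065 + (-8*463 - 8*1418)) + ((-608557 + 472817) - 453864) = (2468065 + (-3704 - 11344)) + (-135740 - 453864) = (2468065 - 15048) - 589604 = 2453017 - 589604 = 1863413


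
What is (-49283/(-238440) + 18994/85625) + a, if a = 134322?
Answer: 548476757527247/4083285000 ≈ 1.3432e+5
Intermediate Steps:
(-49283/(-238440) + 18994/85625) + a = (-49283/(-238440) + 18994/85625) + 134322 = (-49283*(-1/238440) + 18994*(1/85625)) + 134322 = (49283/238440 + 18994/85625) + 134322 = 1749757247/4083285000 + 134322 = 548476757527247/4083285000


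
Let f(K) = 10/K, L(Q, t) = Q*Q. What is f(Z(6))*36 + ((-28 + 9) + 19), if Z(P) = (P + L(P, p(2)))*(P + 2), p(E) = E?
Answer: 15/14 ≈ 1.0714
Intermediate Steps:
L(Q, t) = Q²
Z(P) = (2 + P)*(P + P²) (Z(P) = (P + P²)*(P + 2) = (P + P²)*(2 + P) = (2 + P)*(P + P²))
f(Z(6))*36 + ((-28 + 9) + 19) = (10/((6*(2 + 6² + 3*6))))*36 + ((-28 + 9) + 19) = (10/((6*(2 + 36 + 18))))*36 + (-19 + 19) = (10/((6*56)))*36 + 0 = (10/336)*36 + 0 = (10*(1/336))*36 + 0 = (5/168)*36 + 0 = 15/14 + 0 = 15/14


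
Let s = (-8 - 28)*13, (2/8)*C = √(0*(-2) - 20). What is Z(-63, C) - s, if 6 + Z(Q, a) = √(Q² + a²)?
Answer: 462 + √3649 ≈ 522.41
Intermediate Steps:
C = 8*I*√5 (C = 4*√(0*(-2) - 20) = 4*√(0 - 20) = 4*√(-20) = 4*(2*I*√5) = 8*I*√5 ≈ 17.889*I)
Z(Q, a) = -6 + √(Q² + a²)
s = -468 (s = -36*13 = -468)
Z(-63, C) - s = (-6 + √((-63)² + (8*I*√5)²)) - 1*(-468) = (-6 + √(3969 - 320)) + 468 = (-6 + √3649) + 468 = 462 + √3649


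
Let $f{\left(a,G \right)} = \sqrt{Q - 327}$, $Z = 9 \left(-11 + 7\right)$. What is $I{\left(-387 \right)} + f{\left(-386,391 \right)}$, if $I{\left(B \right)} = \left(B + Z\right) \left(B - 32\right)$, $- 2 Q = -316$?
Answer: $177237 + 13 i \approx 1.7724 \cdot 10^{5} + 13.0 i$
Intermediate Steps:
$Q = 158$ ($Q = \left(- \frac{1}{2}\right) \left(-316\right) = 158$)
$Z = -36$ ($Z = 9 \left(-4\right) = -36$)
$I{\left(B \right)} = \left(-36 + B\right) \left(-32 + B\right)$ ($I{\left(B \right)} = \left(B - 36\right) \left(B - 32\right) = \left(-36 + B\right) \left(-32 + B\right)$)
$f{\left(a,G \right)} = 13 i$ ($f{\left(a,G \right)} = \sqrt{158 - 327} = \sqrt{-169} = 13 i$)
$I{\left(-387 \right)} + f{\left(-386,391 \right)} = \left(1152 + \left(-387\right)^{2} - -26316\right) + 13 i = \left(1152 + 149769 + 26316\right) + 13 i = 177237 + 13 i$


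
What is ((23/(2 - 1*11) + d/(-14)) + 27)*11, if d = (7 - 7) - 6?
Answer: 17237/63 ≈ 273.60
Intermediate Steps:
d = -6 (d = 0 - 6 = -6)
((23/(2 - 1*11) + d/(-14)) + 27)*11 = ((23/(2 - 1*11) - 6/(-14)) + 27)*11 = ((23/(2 - 11) - 6*(-1/14)) + 27)*11 = ((23/(-9) + 3/7) + 27)*11 = ((23*(-⅑) + 3/7) + 27)*11 = ((-23/9 + 3/7) + 27)*11 = (-134/63 + 27)*11 = (1567/63)*11 = 17237/63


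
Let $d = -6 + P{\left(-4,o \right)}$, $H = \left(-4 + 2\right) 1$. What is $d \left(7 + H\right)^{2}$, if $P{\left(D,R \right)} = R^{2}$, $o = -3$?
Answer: $75$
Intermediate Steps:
$H = -2$ ($H = \left(-2\right) 1 = -2$)
$d = 3$ ($d = -6 + \left(-3\right)^{2} = -6 + 9 = 3$)
$d \left(7 + H\right)^{2} = 3 \left(7 - 2\right)^{2} = 3 \cdot 5^{2} = 3 \cdot 25 = 75$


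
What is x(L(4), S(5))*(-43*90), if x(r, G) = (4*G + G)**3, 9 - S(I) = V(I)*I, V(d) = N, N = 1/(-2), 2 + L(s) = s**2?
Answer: -2942893125/4 ≈ -7.3572e+8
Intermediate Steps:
L(s) = -2 + s**2
N = -1/2 ≈ -0.50000
V(d) = -1/2
S(I) = 9 + I/2 (S(I) = 9 - (-1)*I/2 = 9 + I/2)
x(r, G) = 125*G**3 (x(r, G) = (5*G)**3 = 125*G**3)
x(L(4), S(5))*(-43*90) = (125*(9 + (1/2)*5)**3)*(-43*90) = (125*(9 + 5/2)**3)*(-3870) = (125*(23/2)**3)*(-3870) = (125*(12167/8))*(-3870) = (1520875/8)*(-3870) = -2942893125/4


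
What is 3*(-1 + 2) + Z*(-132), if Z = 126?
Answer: -16629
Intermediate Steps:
3*(-1 + 2) + Z*(-132) = 3*(-1 + 2) + 126*(-132) = 3*1 - 16632 = 3 - 16632 = -16629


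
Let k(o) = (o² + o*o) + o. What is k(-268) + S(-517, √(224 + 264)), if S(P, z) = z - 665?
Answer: 142715 + 2*√122 ≈ 1.4274e+5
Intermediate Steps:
k(o) = o + 2*o² (k(o) = (o² + o²) + o = 2*o² + o = o + 2*o²)
S(P, z) = -665 + z
k(-268) + S(-517, √(224 + 264)) = -268*(1 + 2*(-268)) + (-665 + √(224 + 264)) = -268*(1 - 536) + (-665 + √488) = -268*(-535) + (-665 + 2*√122) = 143380 + (-665 + 2*√122) = 142715 + 2*√122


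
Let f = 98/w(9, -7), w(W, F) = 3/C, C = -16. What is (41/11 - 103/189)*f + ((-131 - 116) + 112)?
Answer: -1602269/891 ≈ -1798.3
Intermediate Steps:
w(W, F) = -3/16 (w(W, F) = 3/(-16) = 3*(-1/16) = -3/16)
f = -1568/3 (f = 98/(-3/16) = 98*(-16/3) = -1568/3 ≈ -522.67)
(41/11 - 103/189)*f + ((-131 - 116) + 112) = (41/11 - 103/189)*(-1568/3) + ((-131 - 116) + 112) = (41*(1/11) - 103*1/189)*(-1568/3) + (-247 + 112) = (41/11 - 103/189)*(-1568/3) - 135 = (6616/2079)*(-1568/3) - 135 = -1481984/891 - 135 = -1602269/891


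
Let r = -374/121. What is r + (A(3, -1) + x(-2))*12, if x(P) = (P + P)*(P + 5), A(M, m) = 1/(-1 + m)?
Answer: -1684/11 ≈ -153.09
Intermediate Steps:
x(P) = 2*P*(5 + P) (x(P) = (2*P)*(5 + P) = 2*P*(5 + P))
r = -34/11 (r = -374*1/121 = -34/11 ≈ -3.0909)
r + (A(3, -1) + x(-2))*12 = -34/11 + (1/(-1 - 1) + 2*(-2)*(5 - 2))*12 = -34/11 + (1/(-2) + 2*(-2)*3)*12 = -34/11 + (-1/2 - 12)*12 = -34/11 - 25/2*12 = -34/11 - 150 = -1684/11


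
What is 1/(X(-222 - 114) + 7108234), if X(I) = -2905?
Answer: 1/7105329 ≈ 1.4074e-7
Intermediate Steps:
1/(X(-222 - 114) + 7108234) = 1/(-2905 + 7108234) = 1/7105329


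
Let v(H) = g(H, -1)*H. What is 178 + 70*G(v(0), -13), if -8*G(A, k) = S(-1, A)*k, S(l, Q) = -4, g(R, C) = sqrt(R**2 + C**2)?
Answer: -277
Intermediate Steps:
g(R, C) = sqrt(C**2 + R**2)
v(H) = H*sqrt(1 + H**2) (v(H) = sqrt((-1)**2 + H**2)*H = sqrt(1 + H**2)*H = H*sqrt(1 + H**2))
G(A, k) = k/2 (G(A, k) = -(-1)*k/2 = k/2)
178 + 70*G(v(0), -13) = 178 + 70*((1/2)*(-13)) = 178 + 70*(-13/2) = 178 - 455 = -277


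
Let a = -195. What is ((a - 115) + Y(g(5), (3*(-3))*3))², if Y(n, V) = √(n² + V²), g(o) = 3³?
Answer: 97558 - 16740*√2 ≈ 73884.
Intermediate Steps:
g(o) = 27
Y(n, V) = √(V² + n²)
((a - 115) + Y(g(5), (3*(-3))*3))² = ((-195 - 115) + √(((3*(-3))*3)² + 27²))² = (-310 + √((-9*3)² + 729))² = (-310 + √((-27)² + 729))² = (-310 + √(729 + 729))² = (-310 + √1458)² = (-310 + 27*√2)²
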